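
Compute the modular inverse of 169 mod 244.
13

gcd(169, 244) = 1, so the inverse exists.
Extended Euclidean algorithm on (244, 169):
244 = 1 × 169 + 75  ⟹  75 = (1)·244 + (-1)·169
169 = 2 × 75 + 19  ⟹  19 = (-2)·244 + (3)·169
75 = 3 × 19 + 18  ⟹  18 = (7)·244 + (-10)·169
19 = 1 × 18 + 1  ⟹  1 = (-9)·244 + (13)·169
So (13)·169 ≡ 1 (mod 244), i.e. 169^(-1) ≡ 13 (mod 244).
Check: 169 × 13 = 2197 ≡ 1 (mod 244)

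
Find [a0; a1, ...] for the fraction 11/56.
[0; 5, 11]

Euclidean algorithm steps:
11 = 0 × 56 + 11
56 = 5 × 11 + 1
11 = 11 × 1 + 0
Continued fraction: [0; 5, 11]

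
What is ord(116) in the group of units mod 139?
23

139 is prime, so ord(116) divides φ(139) = 138.
Divisors of 138: 1, 2, 3, 6, 23, 46, 69, 138.
Repeated squaring: 116^1 ≡ 116, 116^2 ≡ 112, 116^4 ≡ 34, 116^8 ≡ 44, 116^16 ≡ 129, 116^32 ≡ 100, 116^64 ≡ 131, 116^128 ≡ 64 (mod 139).
Test 116^d mod 139 for each divisor d in increasing order:
116^1 ≡ 116
116^2 ≡ 112
116^3 = 116^2·116^1 ≡ 65
116^6 = 116^4·116^2 ≡ 55
116^23 = 116^16·116^4·116^2·116^1 ≡ 1  ← first divisor giving 1
The order is 23.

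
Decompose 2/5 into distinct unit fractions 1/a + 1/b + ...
1/3 + 1/15

Greedy algorithm:
2/5: ceiling(5/2) = 3, use 1/3
1/15: ceiling(15/1) = 15, use 1/15
Result: 2/5 = 1/3 + 1/15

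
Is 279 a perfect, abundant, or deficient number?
deficient

Proper divisors of 279: sum = 1 + 3 + 9 + 31 + 93 = 137
Since 137 < 279, 279 is deficient.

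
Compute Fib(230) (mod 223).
215

Matrix identity: Q^n = [[F_(n+1), F_n], [F_n, F_(n-1)]] with Q = [[1,1],[1,0]].
n = 230 = 11100110₂. Square-and-multiply, entries mod 223:
Q^1 = [[1,1],[1,0]]
Q^3 = (Q^1)²·Q = [[3,2],[2,1]]
Q^7 = (Q^3)²·Q = [[21,13],[13,8]]
Q^14 = (Q^7)² = [[164,154],[154,10]]
Q^28 = (Q^14)² = [[214,36],[36,178]]
Q^57 = (Q^28)²·Q = [[102,39],[39,63]]
Q^115 = (Q^57)²·Q = [[74,106],[106,191]]
Q^230 = (Q^115)² = [[210,215],[215,218]]
F_230 mod 223 = Q^230[0][1] = 215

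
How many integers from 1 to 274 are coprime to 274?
136

274 = 2 × 137
φ(n) = n × ∏(1 - 1/p) for each prime p dividing n
φ(274) = 274 × (1 - 1/2) × (1 - 1/137) = 136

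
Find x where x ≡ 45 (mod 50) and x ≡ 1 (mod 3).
145

Using Chinese Remainder Theorem:
M = 50 × 3 = 150
M1 = 3, M2 = 50
y1 = 3^(-1) mod 50 = 17
y2 = 50^(-1) mod 3 = 2
x = (45×3×17 + 1×50×2) mod 150 = 145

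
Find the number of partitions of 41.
44583

p(n) counts ways to write n as a sum of positive integers (order ignored).
Euler's pentagonal recurrence: p(k) = p(k-1) + p(k-2) - p(k-5) - p(k-7) + p(k-12) + p(k-15) - ... (offsets j(3j∓1)/2, signs ++--, p(0)=1, p(<0)=0).
DP table for k = 0..40: p(0)=1, p(1)=1, p(2)=2, p(3)=3, p(4)=5, p(5)=7, p(6)=11, p(7)=15, p(8)=22, p(9)=30, p(10)=42, p(11)=56, p(12)=77, p(13)=101, p(14)=135, p(15)=176, p(16)=231, p(17)=297, p(18)=385, p(19)=490, p(20)=627, p(21)=792, p(22)=1002, p(23)=1255, p(24)=1575, p(25)=1958, p(26)=2436, p(27)=3010, p(28)=3718, p(29)=4565, p(30)=5604, p(31)=6842, p(32)=8349, p(33)=10143, p(34)=12310, p(35)=14883, p(36)=17977, p(37)=21637, p(38)=26015, p(39)=31185, p(40)=37338.
Final step: p(41) = p(40) + p(39) - p(36) - p(34) + p(29) + p(26) - p(19) - p(15) + p(6) + p(1)
= 37338 + 31185 - 17977 - 12310 + 4565 + 2436 - 490 - 176 + 11 + 1
= 44583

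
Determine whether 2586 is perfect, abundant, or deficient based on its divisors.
abundant

Proper divisors of 2586: sum = 1 + 2 + 3 + 6 + 431 + 862 + 1293 = 2598
Since 2598 > 2586, 2586 is abundant.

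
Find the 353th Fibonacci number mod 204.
13

Matrix identity: Q^n = [[F_(n+1), F_n], [F_n, F_(n-1)]] with Q = [[1,1],[1,0]].
n = 353 = 101100001₂. Square-and-multiply, entries mod 204:
Q^1 = [[1,1],[1,0]]
Q^2 = (Q^1)² = [[2,1],[1,1]]
Q^5 = (Q^2)²·Q = [[8,5],[5,3]]
Q^11 = (Q^5)²·Q = [[144,89],[89,55]]
Q^22 = (Q^11)² = [[97,167],[167,134]]
Q^44 = (Q^22)² = [[170,21],[21,149]]
Q^88 = (Q^44)² = [[169,171],[171,202]]
Q^176 = (Q^88)² = [[70,201],[201,73]]
Q^353 = (Q^176)²·Q = [[196,13],[13,183]]
F_353 mod 204 = Q^353[0][1] = 13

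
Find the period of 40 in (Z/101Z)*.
100

101 is prime, so ord(40) divides φ(101) = 100.
Divisors of 100: 1, 2, 4, 5, 10, 20, 25, 50, 100.
Repeated squaring: 40^1 ≡ 40, 40^2 ≡ 85, 40^4 ≡ 54, 40^8 ≡ 88, 40^16 ≡ 68, 40^32 ≡ 79, 40^64 ≡ 80 (mod 101).
Test 40^d mod 101 for each divisor d in increasing order:
40^1 ≡ 40
40^2 ≡ 85
40^4 ≡ 54
40^5 = 40^4·40^1 ≡ 39
40^10 = 40^8·40^2 ≡ 6
40^20 = 40^16·40^4 ≡ 36
40^25 = 40^16·40^8·40^1 ≡ 91
40^50 = 40^32·40^16·40^2 ≡ 100
40^100 = 40^64·40^32·40^4 ≡ 1  ← first divisor giving 1
The order is 100.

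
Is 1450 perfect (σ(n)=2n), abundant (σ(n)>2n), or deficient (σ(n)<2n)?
deficient

Proper divisors of 1450: sum = 1 + 2 + 5 + 10 + 25 + 29 + 50 + 58 + 145 + 290 + 725 = 1340
Since 1340 < 1450, 1450 is deficient.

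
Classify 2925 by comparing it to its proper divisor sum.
deficient

Proper divisors of 2925: sum = 1 + 3 + 5 + 9 + 13 + 15 + 25 + 39 + ... + 225 + 325 + 585 + 975 (17 divisors) = 2717
Since 2717 < 2925, 2925 is deficient.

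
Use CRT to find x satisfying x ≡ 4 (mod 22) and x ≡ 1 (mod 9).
136

Using Chinese Remainder Theorem:
M = 22 × 9 = 198
M1 = 9, M2 = 22
y1 = 9^(-1) mod 22 = 5
y2 = 22^(-1) mod 9 = 7
x = (4×9×5 + 1×22×7) mod 198 = 136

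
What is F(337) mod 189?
64

Matrix identity: Q^n = [[F_(n+1), F_n], [F_n, F_(n-1)]] with Q = [[1,1],[1,0]].
n = 337 = 101010001₂. Square-and-multiply, entries mod 189:
Q^1 = [[1,1],[1,0]]
Q^2 = (Q^1)² = [[2,1],[1,1]]
Q^5 = (Q^2)²·Q = [[8,5],[5,3]]
Q^10 = (Q^5)² = [[89,55],[55,34]]
Q^21 = (Q^10)²·Q = [[134,173],[173,150]]
Q^42 = (Q^21)² = [[68,181],[181,76]]
Q^84 = (Q^42)² = [[152,171],[171,170]]
Q^168 = (Q^84)² = [[181,63],[63,118]]
Q^337 = (Q^168)²·Q = [[1,64],[64,126]]
F_337 mod 189 = Q^337[0][1] = 64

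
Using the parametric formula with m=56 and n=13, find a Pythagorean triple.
(2967, 1456, 3305)

Euclid's formula: a = m² - n², b = 2mn, c = m² + n²
m = 56, n = 13
a = 56² - 13² = 3136 - 169 = 2967
b = 2 × 56 × 13 = 1456
c = 56² + 13² = 3136 + 169 = 3305
Verification: 2967² + 1456² = 8803089 + 2119936 = 10923025 = 3305² ✓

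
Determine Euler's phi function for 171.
108

171 = 3^2 × 19
φ(n) = n × ∏(1 - 1/p) for each prime p dividing n
φ(171) = 171 × (1 - 1/3) × (1 - 1/19) = 108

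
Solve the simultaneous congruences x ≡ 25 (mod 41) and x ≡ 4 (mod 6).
148

Using Chinese Remainder Theorem:
M = 41 × 6 = 246
M1 = 6, M2 = 41
y1 = 6^(-1) mod 41 = 7
y2 = 41^(-1) mod 6 = 5
x = (25×6×7 + 4×41×5) mod 246 = 148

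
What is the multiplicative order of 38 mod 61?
20

61 is prime, so ord(38) divides φ(61) = 60.
Divisors of 60: 1, 2, 3, 4, 5, 6, 10, 12, 15, 20, 30, 60.
Repeated squaring: 38^1 ≡ 38, 38^2 ≡ 41, 38^4 ≡ 34, 38^8 ≡ 58, 38^16 ≡ 9, 38^32 ≡ 20 (mod 61).
Test 38^d mod 61 for each divisor d in increasing order:
38^1 ≡ 38
38^2 ≡ 41
38^3 = 38^2·38^1 ≡ 33
38^4 ≡ 34
38^5 = 38^4·38^1 ≡ 11
38^6 = 38^4·38^2 ≡ 52
38^10 = 38^8·38^2 ≡ 60
38^12 = 38^8·38^4 ≡ 20
38^15 = 38^8·38^4·38^2·38^1 ≡ 50
38^20 = 38^16·38^4 ≡ 1  ← first divisor giving 1
The order is 20.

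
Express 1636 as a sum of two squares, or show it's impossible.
6² + 40² (a=6, b=40)

Factorization: 1636 = 2^2 × 409
By Fermat: n is sum of two squares iff every prime p ≡ 3 (mod 4) appears to even power.
All primes ≡ 3 (mod 4) appear to even power.
Search a = 0, 1, 2, … for 1636 - a² a perfect square: first hit at a = 6: 1636 - 36 = 1600 = 40².
1636 = 6² + 40² = 36 + 1600 ✓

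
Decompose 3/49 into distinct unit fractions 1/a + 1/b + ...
1/17 + 1/417 + 1/347361

Greedy algorithm:
3/49: ceiling(49/3) = 17, use 1/17
2/833: ceiling(833/2) = 417, use 1/417
1/347361: ceiling(347361/1) = 347361, use 1/347361
Result: 3/49 = 1/17 + 1/417 + 1/347361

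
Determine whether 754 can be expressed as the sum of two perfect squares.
5² + 27² (a=5, b=27)

Factorization: 754 = 2 × 13 × 29
By Fermat: n is sum of two squares iff every prime p ≡ 3 (mod 4) appears to even power.
All primes ≡ 3 (mod 4) appear to even power.
Search a = 0, 1, 2, … for 754 - a² a perfect square: first hit at a = 5: 754 - 25 = 729 = 27².
754 = 5² + 27² = 25 + 729 ✓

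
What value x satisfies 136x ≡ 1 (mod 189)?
82

gcd(136, 189) = 1, so the inverse exists.
Extended Euclidean algorithm on (189, 136):
189 = 1 × 136 + 53  ⟹  53 = (1)·189 + (-1)·136
136 = 2 × 53 + 30  ⟹  30 = (-2)·189 + (3)·136
53 = 1 × 30 + 23  ⟹  23 = (3)·189 + (-4)·136
30 = 1 × 23 + 7  ⟹  7 = (-5)·189 + (7)·136
23 = 3 × 7 + 2  ⟹  2 = (18)·189 + (-25)·136
7 = 3 × 2 + 1  ⟹  1 = (-59)·189 + (82)·136
So (82)·136 ≡ 1 (mod 189), i.e. 136^(-1) ≡ 82 (mod 189).
Check: 136 × 82 = 11152 ≡ 1 (mod 189)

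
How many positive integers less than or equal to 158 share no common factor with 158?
78

158 = 2 × 79
φ(n) = n × ∏(1 - 1/p) for each prime p dividing n
φ(158) = 158 × (1 - 1/2) × (1 - 1/79) = 78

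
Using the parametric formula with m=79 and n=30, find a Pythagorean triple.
(5341, 4740, 7141)

Euclid's formula: a = m² - n², b = 2mn, c = m² + n²
m = 79, n = 30
a = 79² - 30² = 6241 - 900 = 5341
b = 2 × 79 × 30 = 4740
c = 79² + 30² = 6241 + 900 = 7141
Verification: 5341² + 4740² = 28526281 + 22467600 = 50993881 = 7141² ✓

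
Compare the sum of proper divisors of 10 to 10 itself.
deficient

Proper divisors of 10: sum = 1 + 2 + 5 = 8
Since 8 < 10, 10 is deficient.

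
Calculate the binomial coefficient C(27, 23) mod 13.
0

Using Lucas' theorem:
Write n=27 and k=23 in base 13:
n in base 13: [2, 1]
k in base 13: [1, 10]
C(27,23) mod 13 = ∏ C(n_i, k_i) mod 13
Digit binomials (mod 13): C(2,1) = 2; C(1,10) = 0 (k_i > n_i)
Product: 2 × 0 = 0 ≡ 0 (mod 13)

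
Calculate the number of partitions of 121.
2056148051

p(n) counts ways to write n as a sum of positive integers (order ignored).
Euler's pentagonal recurrence: p(k) = p(k-1) + p(k-2) - p(k-5) - p(k-7) + p(k-12) + p(k-15) - ... (offsets j(3j∓1)/2, signs ++--, p(0)=1, p(<0)=0).
DP table for k = 0..120: p(0)=1, p(1)=1, p(2)=2, p(3)=3, p(4)=5, p(5)=7, p(6)=11, p(7)=15, p(8)=22, p(9)=30, p(10)=42, p(11)=56, p(12)=77, p(13)=101, p(14)=135, p(15)=176, p(16)=231, p(17)=297, p(18)=385, p(19)=490, p(20)=627, p(21)=792, p(22)=1002, p(23)=1255, p(24)=1575, p(25)=1958, p(26)=2436, p(27)=3010, p(28)=3718, p(29)=4565, p(30)=5604, p(31)=6842, p(32)=8349, p(33)=10143, p(34)=12310, p(35)=14883, p(36)=17977, p(37)=21637, p(38)=26015, p(39)=31185, p(40)=37338, p(41)=44583, p(42)=53174, p(43)=63261, p(44)=75175, p(45)=89134, p(46)=105558, p(47)=124754, p(48)=147273, p(49)=173525, p(50)=204226, p(51)=239943, p(52)=281589, p(53)=329931, p(54)=386155, p(55)=451276, p(56)=526823, p(57)=614154, p(58)=715220, p(59)=831820, p(60)=966467, p(61)=1121505, p(62)=1300156, p(63)=1505499, p(64)=1741630, p(65)=2012558, p(66)=2323520, p(67)=2679689, p(68)=3087735, p(69)=3554345, p(70)=4087968, p(71)=4697205, p(72)=5392783, p(73)=6185689, p(74)=7089500, p(75)=8118264, p(76)=9289091, p(77)=10619863, p(78)=12132164, p(79)=13848650, p(80)=15796476, p(81)=18004327, p(82)=20506255, p(83)=23338469, p(84)=26543660, p(85)=30167357, p(86)=34262962, p(87)=38887673, p(88)=44108109, p(89)=49995925, p(90)=56634173, p(91)=64112359, p(92)=72533807, p(93)=82010177, p(94)=92669720, p(95)=104651419, p(96)=118114304, p(97)=133230930, p(98)=150198136, p(99)=169229875, p(100)=190569292, p(101)=214481126, p(102)=241265379, p(103)=271248950, p(104)=304801365, p(105)=342325709, p(106)=384276336, p(107)=431149389, p(108)=483502844, p(109)=541946240, p(110)=607163746, p(111)=679903203, p(112)=761002156, p(113)=851376628, p(114)=952050665, p(115)=1064144451, p(116)=1188908248, p(117)=1327710076, p(118)=1482074143, p(119)=1653668665, p(120)=1844349560.
Final step: p(121) = p(120) + p(119) - p(116) - p(114) + p(109) + p(106) - p(99) - p(95) + p(86) + p(81) - p(70) - p(64) + p(51) + p(44) - p(29) - p(21) + p(4)
= 1844349560 + 1653668665 - 1188908248 - 952050665 + 541946240 + 384276336 - 169229875 - 104651419 + 34262962 + 18004327 - 4087968 - 1741630 + 239943 + 75175 - 4565 - 792 + 5
= 2056148051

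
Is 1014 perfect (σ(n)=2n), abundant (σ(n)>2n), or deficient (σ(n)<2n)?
abundant

Proper divisors of 1014: sum = 1 + 2 + 3 + 6 + 13 + 26 + 39 + 78 + 169 + 338 + 507 = 1182
Since 1182 > 1014, 1014 is abundant.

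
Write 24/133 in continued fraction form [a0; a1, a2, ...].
[0; 5, 1, 1, 5, 2]

Euclidean algorithm steps:
24 = 0 × 133 + 24
133 = 5 × 24 + 13
24 = 1 × 13 + 11
13 = 1 × 11 + 2
11 = 5 × 2 + 1
2 = 2 × 1 + 0
Continued fraction: [0; 5, 1, 1, 5, 2]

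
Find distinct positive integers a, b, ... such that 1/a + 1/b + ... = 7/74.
1/11 + 1/272 + 1/110704

Greedy algorithm:
7/74: ceiling(74/7) = 11, use 1/11
3/814: ceiling(814/3) = 272, use 1/272
1/110704: ceiling(110704/1) = 110704, use 1/110704
Result: 7/74 = 1/11 + 1/272 + 1/110704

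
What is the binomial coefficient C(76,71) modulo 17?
5

Using Lucas' theorem:
Write n=76 and k=71 in base 17:
n in base 17: [4, 8]
k in base 17: [4, 3]
C(76,71) mod 17 = ∏ C(n_i, k_i) mod 17
Digit binomials (mod 17): C(4,4) = 1; C(8,3) = 56 ≡ 5
Product: 1 × 5 = 5 ≡ 5 (mod 17)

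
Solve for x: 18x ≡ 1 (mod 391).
239

gcd(18, 391) = 1, so the inverse exists.
Extended Euclidean algorithm on (391, 18):
391 = 21 × 18 + 13  ⟹  13 = (1)·391 + (-21)·18
18 = 1 × 13 + 5  ⟹  5 = (-1)·391 + (22)·18
13 = 2 × 5 + 3  ⟹  3 = (3)·391 + (-65)·18
5 = 1 × 3 + 2  ⟹  2 = (-4)·391 + (87)·18
3 = 1 × 2 + 1  ⟹  1 = (7)·391 + (-152)·18
So (-152)·18 ≡ 1 (mod 391), i.e. 18^(-1) ≡ -152 ≡ 239 (mod 391).
Check: 18 × 239 = 4302 ≡ 1 (mod 391)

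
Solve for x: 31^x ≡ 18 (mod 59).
21

Baby-step giant-step with step n = ⌈√59⌉ = 8.
Baby steps 31^j mod 59 (j:value) for j=0..7: 0:1, 1:31, 2:17, 3:55, 4:53, 5:50, 6:16, 7:24.
Giant-step multiplier: 31^(-8) ≡ 31^(58-8) = 31^50 ≡ 41 (mod 59).
Giant steps γ_i = 18·41^i mod 59: γ_0=18, γ_1=30, γ_2=50 (in table at j=5).
x = i·n + j = 2·8 + 5 = 21.
Check: 31^21 ≡ 18 (mod 59).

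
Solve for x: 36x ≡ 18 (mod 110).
x ≡ 28 (mod 55)

gcd(36, 110) = 2, which divides 18, so solutions exist.
Divide through by 2: 18x ≡ 9 (mod 55).
Find 18^(-1) mod 55 by the extended Euclidean algorithm:
55 = 3 × 18 + 1  ⟹  1 = (1)·55 + (-3)·18
So (-3)·18 ≡ 1 (mod 55), i.e. 18^(-1) ≡ -3 ≡ 52 (mod 55).
x ≡ 52 × 9 = 468 ≡ 28 (mod 55).
Check: 36 × 28 = 1008 ≡ 18 (mod 110).
x ≡ 28 (mod 55), giving 2 solutions mod 110.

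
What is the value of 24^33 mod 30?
24

Repeated squaring. Binary of 33 = 100001.
24^1 ≡ 24 (mod 30); 24^2 ≡ 6 (mod 30); 24^4 ≡ 6 (mod 30); 24^8 ≡ 6 (mod 30); 24^16 ≡ 6 (mod 30); 24^32 ≡ 6 (mod 30)
24^33 = 24^1 × 24^32 ≡ 24 (mod 30)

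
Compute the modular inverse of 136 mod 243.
109

gcd(136, 243) = 1, so the inverse exists.
Extended Euclidean algorithm on (243, 136):
243 = 1 × 136 + 107  ⟹  107 = (1)·243 + (-1)·136
136 = 1 × 107 + 29  ⟹  29 = (-1)·243 + (2)·136
107 = 3 × 29 + 20  ⟹  20 = (4)·243 + (-7)·136
29 = 1 × 20 + 9  ⟹  9 = (-5)·243 + (9)·136
20 = 2 × 9 + 2  ⟹  2 = (14)·243 + (-25)·136
9 = 4 × 2 + 1  ⟹  1 = (-61)·243 + (109)·136
So (109)·136 ≡ 1 (mod 243), i.e. 136^(-1) ≡ 109 (mod 243).
Check: 136 × 109 = 14824 ≡ 1 (mod 243)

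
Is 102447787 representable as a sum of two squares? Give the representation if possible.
Not possible

Factorization: 102447787 = 13 × 199^3
By Fermat: n is sum of two squares iff every prime p ≡ 3 (mod 4) appears to even power.
Prime(s) ≡ 3 (mod 4) with odd exponent: [(199, 3)]
Therefore 102447787 cannot be expressed as a² + b².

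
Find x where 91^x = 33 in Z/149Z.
64

Baby-step giant-step with step n = ⌈√149⌉ = 13.
Baby steps 91^j mod 149 (j:value) for j=0..12: 0:1, 1:91, 2:86, 3:78, 4:95, 5:3, 6:124, 7:109, 8:85, 9:136, 10:9, 11:74, 12:29.
Giant-step multiplier: 91^(-13) ≡ 91^(148-13) = 91^135 ≡ 97 (mod 149).
Giant steps γ_i = 33·97^i mod 149: γ_0=33, γ_1=72, γ_2=130, γ_3=94, γ_4=29 (in table at j=12).
x = i·n + j = 4·13 + 12 = 64.
Check: 91^64 ≡ 33 (mod 149).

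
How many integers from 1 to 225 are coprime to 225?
120

225 = 3^2 × 5^2
φ(n) = n × ∏(1 - 1/p) for each prime p dividing n
φ(225) = 225 × (1 - 1/3) × (1 - 1/5) = 120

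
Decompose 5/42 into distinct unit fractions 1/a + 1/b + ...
1/9 + 1/126

Greedy algorithm:
5/42: ceiling(42/5) = 9, use 1/9
1/126: ceiling(126/1) = 126, use 1/126
Result: 5/42 = 1/9 + 1/126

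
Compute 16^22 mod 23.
1

Repeated squaring. Binary of 22 = 10110.
16^1 ≡ 16 (mod 23); 16^2 ≡ 3 (mod 23); 16^4 ≡ 9 (mod 23); 16^8 ≡ 12 (mod 23); 16^16 ≡ 6 (mod 23)
16^22 = 16^2 × 16^4 × 16^16 ≡ 1 (mod 23)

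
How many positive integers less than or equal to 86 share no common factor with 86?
42

86 = 2 × 43
φ(n) = n × ∏(1 - 1/p) for each prime p dividing n
φ(86) = 86 × (1 - 1/2) × (1 - 1/43) = 42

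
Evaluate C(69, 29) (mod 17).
0

Using Lucas' theorem:
Write n=69 and k=29 in base 17:
n in base 17: [4, 1]
k in base 17: [1, 12]
C(69,29) mod 17 = ∏ C(n_i, k_i) mod 17
Digit binomials (mod 17): C(4,1) = 4; C(1,12) = 0 (k_i > n_i)
Product: 4 × 0 = 0 ≡ 0 (mod 17)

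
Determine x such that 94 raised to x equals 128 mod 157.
27

Baby-step giant-step with step n = ⌈√157⌉ = 13.
Baby steps 94^j mod 157 (j:value) for j=0..12: 0:1, 1:94, 2:44, 3:54, 4:52, 5:21, 6:90, 7:139, 8:35, 9:150, 10:127, 11:6, 12:93.
Giant-step multiplier: 94^(-13) ≡ 94^(156-13) = 94^143 ≡ 135 (mod 157).
Giant steps γ_i = 128·135^i mod 157: γ_0=128, γ_1=10, γ_2=94 (in table at j=1).
x = i·n + j = 2·13 + 1 = 27.
Check: 94^27 ≡ 128 (mod 157).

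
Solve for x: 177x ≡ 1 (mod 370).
23

gcd(177, 370) = 1, so the inverse exists.
Extended Euclidean algorithm on (370, 177):
370 = 2 × 177 + 16  ⟹  16 = (1)·370 + (-2)·177
177 = 11 × 16 + 1  ⟹  1 = (-11)·370 + (23)·177
So (23)·177 ≡ 1 (mod 370), i.e. 177^(-1) ≡ 23 (mod 370).
Check: 177 × 23 = 4071 ≡ 1 (mod 370)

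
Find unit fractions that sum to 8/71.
1/9 + 1/639

Greedy algorithm:
8/71: ceiling(71/8) = 9, use 1/9
1/639: ceiling(639/1) = 639, use 1/639
Result: 8/71 = 1/9 + 1/639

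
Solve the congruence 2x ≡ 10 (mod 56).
x ≡ 5 (mod 28)

gcd(2, 56) = 2, which divides 10, so solutions exist.
Divide through by 2: x ≡ 5 (mod 28).
The coefficient of x is now 1, so x ≡ 5 (mod 28).
Check: 2 × 5 = 10 ≡ 10 (mod 56).
x ≡ 5 (mod 28), giving 2 solutions mod 56.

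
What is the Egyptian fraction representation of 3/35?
1/12 + 1/420

Greedy algorithm:
3/35: ceiling(35/3) = 12, use 1/12
1/420: ceiling(420/1) = 420, use 1/420
Result: 3/35 = 1/12 + 1/420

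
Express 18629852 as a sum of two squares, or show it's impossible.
Not possible

Factorization: 18629852 = 2^2 × 167^3
By Fermat: n is sum of two squares iff every prime p ≡ 3 (mod 4) appears to even power.
Prime(s) ≡ 3 (mod 4) with odd exponent: [(167, 3)]
Therefore 18629852 cannot be expressed as a² + b².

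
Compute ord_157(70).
156

157 is prime, so ord(70) divides φ(157) = 156.
Divisors of 156: 1, 2, 3, 4, 6, 12, 13, 26, 39, 52, 78, 156.
Repeated squaring: 70^1 ≡ 70, 70^2 ≡ 33, 70^4 ≡ 147, 70^8 ≡ 100, 70^16 ≡ 109, 70^32 ≡ 106, 70^64 ≡ 89, 70^128 ≡ 71 (mod 157).
Test 70^d mod 157 for each divisor d in increasing order:
70^1 ≡ 70
70^2 ≡ 33
70^3 = 70^2·70^1 ≡ 112
70^4 ≡ 147
70^6 = 70^4·70^2 ≡ 141
70^12 = 70^8·70^4 ≡ 99
70^13 = 70^8·70^4·70^1 ≡ 22
70^26 = 70^16·70^8·70^2 ≡ 13
70^39 = 70^32·70^4·70^2·70^1 ≡ 129
70^52 = 70^32·70^16·70^4 ≡ 12
70^78 = 70^64·70^8·70^4·70^2 ≡ 156
70^156 = 70^128·70^16·70^8·70^4 ≡ 1  ← first divisor giving 1
The order is 156.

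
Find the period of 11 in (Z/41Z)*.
40

41 is prime, so ord(11) divides φ(41) = 40.
Divisors of 40: 1, 2, 4, 5, 8, 10, 20, 40.
Repeated squaring: 11^1 ≡ 11, 11^2 ≡ 39, 11^4 ≡ 4, 11^8 ≡ 16, 11^16 ≡ 10, 11^32 ≡ 18 (mod 41).
Test 11^d mod 41 for each divisor d in increasing order:
11^1 ≡ 11
11^2 ≡ 39
11^4 ≡ 4
11^5 = 11^4·11^1 ≡ 3
11^8 ≡ 16
11^10 = 11^8·11^2 ≡ 9
11^20 = 11^16·11^4 ≡ 40
11^40 = 11^32·11^8 ≡ 1  ← first divisor giving 1
The order is 40.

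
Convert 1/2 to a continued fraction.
[0; 2]

Euclidean algorithm steps:
1 = 0 × 2 + 1
2 = 2 × 1 + 0
Continued fraction: [0; 2]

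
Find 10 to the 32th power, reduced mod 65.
35

Repeated squaring. Binary of 32 = 100000.
10^1 ≡ 10 (mod 65); 10^2 ≡ 35 (mod 65); 10^4 ≡ 55 (mod 65); 10^8 ≡ 35 (mod 65); 10^16 ≡ 55 (mod 65); 10^32 ≡ 35 (mod 65)
10^32 = 10^32 ≡ 35 (mod 65)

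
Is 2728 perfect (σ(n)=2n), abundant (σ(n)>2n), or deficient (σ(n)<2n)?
abundant

Proper divisors of 2728: sum = 1 + 2 + 4 + 8 + 11 + 22 + 31 + 44 + 62 + 88 + 124 + 248 + 341 + 682 + 1364 = 3032
Since 3032 > 2728, 2728 is abundant.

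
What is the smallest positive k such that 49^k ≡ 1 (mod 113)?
7

113 is prime, so ord(49) divides φ(113) = 112.
Divisors of 112: 1, 2, 4, 7, 8, 14, 16, 28, 56, 112.
Repeated squaring: 49^1 ≡ 49, 49^2 ≡ 28, 49^4 ≡ 106, 49^8 ≡ 49, 49^16 ≡ 28, 49^32 ≡ 106, 49^64 ≡ 49 (mod 113).
Test 49^d mod 113 for each divisor d in increasing order:
49^1 ≡ 49
49^2 ≡ 28
49^4 ≡ 106
49^7 = 49^4·49^2·49^1 ≡ 1  ← first divisor giving 1
The order is 7.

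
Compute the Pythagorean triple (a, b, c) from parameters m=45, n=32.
(1001, 2880, 3049)

Euclid's formula: a = m² - n², b = 2mn, c = m² + n²
m = 45, n = 32
a = 45² - 32² = 2025 - 1024 = 1001
b = 2 × 45 × 32 = 2880
c = 45² + 32² = 2025 + 1024 = 3049
Verification: 1001² + 2880² = 1002001 + 8294400 = 9296401 = 3049² ✓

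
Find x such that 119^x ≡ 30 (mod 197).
87

Baby-step giant-step with step n = ⌈√197⌉ = 15.
Baby steps 119^j mod 197 (j:value) for j=0..14: 0:1, 1:119, 2:174, 3:21, 4:135, 5:108, 6:47, 7:77, 8:101, 9:2, 10:41, 11:151, 12:42, 13:73, 14:19.
Giant-step multiplier: 119^(-15) ≡ 119^(196-15) = 119^181 ≡ 153 (mod 197).
Giant steps γ_i = 30·153^i mod 197: γ_0=30, γ_1=59, γ_2=162, γ_3=161, γ_4=8, γ_5=42 (in table at j=12).
x = i·n + j = 5·15 + 12 = 87.
Check: 119^87 ≡ 30 (mod 197).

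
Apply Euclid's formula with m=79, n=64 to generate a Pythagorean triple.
(2145, 10112, 10337)

Euclid's formula: a = m² - n², b = 2mn, c = m² + n²
m = 79, n = 64
a = 79² - 64² = 6241 - 4096 = 2145
b = 2 × 79 × 64 = 10112
c = 79² + 64² = 6241 + 4096 = 10337
Verification: 2145² + 10112² = 4601025 + 102252544 = 106853569 = 10337² ✓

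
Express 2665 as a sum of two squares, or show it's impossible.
8² + 51² (a=8, b=51)

Factorization: 2665 = 5 × 13 × 41
By Fermat: n is sum of two squares iff every prime p ≡ 3 (mod 4) appears to even power.
All primes ≡ 3 (mod 4) appear to even power.
Search a = 0, 1, 2, … for 2665 - a² a perfect square: first hit at a = 8: 2665 - 64 = 2601 = 51².
2665 = 8² + 51² = 64 + 2601 ✓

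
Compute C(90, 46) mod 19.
6

Using Lucas' theorem:
Write n=90 and k=46 in base 19:
n in base 19: [4, 14]
k in base 19: [2, 8]
C(90,46) mod 19 = ∏ C(n_i, k_i) mod 19
Digit binomials (mod 19): C(4,2) = 6; C(14,8) = 3003 ≡ 1
Product: 6 × 1 = 6 ≡ 6 (mod 19)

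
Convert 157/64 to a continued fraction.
[2; 2, 4, 1, 5]

Euclidean algorithm steps:
157 = 2 × 64 + 29
64 = 2 × 29 + 6
29 = 4 × 6 + 5
6 = 1 × 5 + 1
5 = 5 × 1 + 0
Continued fraction: [2; 2, 4, 1, 5]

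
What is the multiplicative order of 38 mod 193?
192

193 is prime, so ord(38) divides φ(193) = 192.
Divisors of 192: 1, 2, 3, 4, 6, 8, 12, 16, 24, 32, 48, 64, 96, 192.
Repeated squaring: 38^1 ≡ 38, 38^2 ≡ 93, 38^4 ≡ 157, 38^8 ≡ 138, 38^16 ≡ 130, 38^32 ≡ 109, 38^64 ≡ 108, 38^128 ≡ 84 (mod 193).
Test 38^d mod 193 for each divisor d in increasing order:
38^1 ≡ 38
38^2 ≡ 93
38^3 = 38^2·38^1 ≡ 60
38^4 ≡ 157
38^6 = 38^4·38^2 ≡ 126
38^8 ≡ 138
38^12 = 38^8·38^4 ≡ 50
38^16 ≡ 130
38^24 = 38^16·38^8 ≡ 184
38^32 ≡ 109
38^48 = 38^32·38^16 ≡ 81
38^64 ≡ 108
38^96 = 38^64·38^32 ≡ 192
38^192 = 38^128·38^64 ≡ 1  ← first divisor giving 1
The order is 192.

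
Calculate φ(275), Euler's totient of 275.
200

275 = 5^2 × 11
φ(n) = n × ∏(1 - 1/p) for each prime p dividing n
φ(275) = 275 × (1 - 1/5) × (1 - 1/11) = 200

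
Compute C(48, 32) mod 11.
0

Using Lucas' theorem:
Write n=48 and k=32 in base 11:
n in base 11: [4, 4]
k in base 11: [2, 10]
C(48,32) mod 11 = ∏ C(n_i, k_i) mod 11
Digit binomials (mod 11): C(4,2) = 6; C(4,10) = 0 (k_i > n_i)
Product: 6 × 0 = 0 ≡ 0 (mod 11)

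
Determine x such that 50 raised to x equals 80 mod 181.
100

Baby-step giant-step with step n = ⌈√181⌉ = 14.
Baby steps 50^j mod 181 (j:value) for j=0..13: 0:1, 1:50, 2:147, 3:110, 4:70, 5:61, 6:154, 7:98, 8:13, 9:107, 10:101, 11:163, 12:5, 13:69.
Giant-step multiplier: 50^(-14) ≡ 50^(180-14) = 50^166 ≡ 33 (mod 181).
Giant steps γ_i = 80·33^i mod 181: γ_0=80, γ_1=106, γ_2=59, γ_3=137, γ_4=177, γ_5=49, γ_6=169, γ_7=147 (in table at j=2).
x = i·n + j = 7·14 + 2 = 100.
Check: 50^100 ≡ 80 (mod 181).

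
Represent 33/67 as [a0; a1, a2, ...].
[0; 2, 33]

Euclidean algorithm steps:
33 = 0 × 67 + 33
67 = 2 × 33 + 1
33 = 33 × 1 + 0
Continued fraction: [0; 2, 33]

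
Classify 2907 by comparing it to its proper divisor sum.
deficient

Proper divisors of 2907: sum = 1 + 3 + 9 + 17 + 19 + 51 + 57 + 153 + 171 + 323 + 969 = 1773
Since 1773 < 2907, 2907 is deficient.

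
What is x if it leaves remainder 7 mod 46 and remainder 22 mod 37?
651

Using Chinese Remainder Theorem:
M = 46 × 37 = 1702
M1 = 37, M2 = 46
y1 = 37^(-1) mod 46 = 5
y2 = 46^(-1) mod 37 = 33
x = (7×37×5 + 22×46×33) mod 1702 = 651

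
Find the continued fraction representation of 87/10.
[8; 1, 2, 3]

Euclidean algorithm steps:
87 = 8 × 10 + 7
10 = 1 × 7 + 3
7 = 2 × 3 + 1
3 = 3 × 1 + 0
Continued fraction: [8; 1, 2, 3]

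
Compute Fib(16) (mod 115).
67

Matrix identity: Q^n = [[F_(n+1), F_n], [F_n, F_(n-1)]] with Q = [[1,1],[1,0]].
n = 16 = 10000₂. Square-and-multiply, entries mod 115:
Q^1 = [[1,1],[1,0]]
Q^2 = (Q^1)² = [[2,1],[1,1]]
Q^4 = (Q^2)² = [[5,3],[3,2]]
Q^8 = (Q^4)² = [[34,21],[21,13]]
Q^16 = (Q^8)² = [[102,67],[67,35]]
F_16 mod 115 = Q^16[0][1] = 67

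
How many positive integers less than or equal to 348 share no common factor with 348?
112

348 = 2^2 × 3 × 29
φ(n) = n × ∏(1 - 1/p) for each prime p dividing n
φ(348) = 348 × (1 - 1/2) × (1 - 1/3) × (1 - 1/29) = 112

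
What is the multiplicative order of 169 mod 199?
99

199 is prime, so ord(169) divides φ(199) = 198.
Divisors of 198: 1, 2, 3, 6, 9, 11, 18, 22, 33, 66, 99, 198.
Repeated squaring: 169^1 ≡ 169, 169^2 ≡ 104, 169^4 ≡ 70, 169^8 ≡ 124, 169^16 ≡ 53, 169^32 ≡ 23, 169^64 ≡ 131, 169^128 ≡ 47 (mod 199).
Test 169^d mod 199 for each divisor d in increasing order:
169^1 ≡ 169
169^2 ≡ 104
169^3 = 169^2·169^1 ≡ 64
169^6 = 169^4·169^2 ≡ 116
169^9 = 169^8·169^1 ≡ 61
169^11 = 169^8·169^2·169^1 ≡ 175
169^18 = 169^16·169^2 ≡ 139
169^22 = 169^16·169^4·169^2 ≡ 178
169^33 = 169^32·169^1 ≡ 106
169^66 = 169^64·169^2 ≡ 92
169^99 = 169^64·169^32·169^2·169^1 ≡ 1  ← first divisor giving 1
The order is 99.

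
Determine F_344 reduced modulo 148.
73

Matrix identity: Q^n = [[F_(n+1), F_n], [F_n, F_(n-1)]] with Q = [[1,1],[1,0]].
n = 344 = 101011000₂. Square-and-multiply, entries mod 148:
Q^1 = [[1,1],[1,0]]
Q^2 = (Q^1)² = [[2,1],[1,1]]
Q^5 = (Q^2)²·Q = [[8,5],[5,3]]
Q^10 = (Q^5)² = [[89,55],[55,34]]
Q^21 = (Q^10)²·Q = [[99,142],[142,105]]
Q^43 = (Q^21)²·Q = [[29,69],[69,108]]
Q^86 = (Q^43)² = [[126,129],[129,145]]
Q^172 = (Q^86)² = [[105,31],[31,74]]
Q^344 = (Q^172)² = [[146,73],[73,73]]
F_344 mod 148 = Q^344[0][1] = 73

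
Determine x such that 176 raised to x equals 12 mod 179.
62

Baby-step giant-step with step n = ⌈√179⌉ = 14.
Baby steps 176^j mod 179 (j:value) for j=0..13: 0:1, 1:176, 2:9, 3:152, 4:81, 5:115, 6:13, 7:140, 8:117, 9:7, 10:158, 11:63, 12:169, 13:30.
Giant-step multiplier: 176^(-14) ≡ 176^(178-14) = 176^164 ≡ 177 (mod 179).
Giant steps γ_i = 12·177^i mod 179: γ_0=12, γ_1=155, γ_2=48, γ_3=83, γ_4=13 (in table at j=6).
x = i·n + j = 4·14 + 6 = 62.
Check: 176^62 ≡ 12 (mod 179).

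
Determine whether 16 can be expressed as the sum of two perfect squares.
0² + 4² (a=0, b=4)

Factorization: 16 = 2^4
By Fermat: n is sum of two squares iff every prime p ≡ 3 (mod 4) appears to even power.
All primes ≡ 3 (mod 4) appear to even power.
Search a = 0, 1, 2, … for 16 - a² a perfect square: first hit at a = 0: 16 - 0 = 16 = 4².
16 = 0² + 4² = 0 + 16 ✓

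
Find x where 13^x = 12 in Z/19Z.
3

Baby-step giant-step with step n = ⌈√19⌉ = 5.
Baby steps 13^j mod 19 (j:value) for j=0..4: 0:1, 1:13, 2:17, 3:12, 4:4.
h = 12 is already in the table at j=3, so x = 3.
Check: 13^3 ≡ 12 (mod 19).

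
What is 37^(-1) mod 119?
74

gcd(37, 119) = 1, so the inverse exists.
Extended Euclidean algorithm on (119, 37):
119 = 3 × 37 + 8  ⟹  8 = (1)·119 + (-3)·37
37 = 4 × 8 + 5  ⟹  5 = (-4)·119 + (13)·37
8 = 1 × 5 + 3  ⟹  3 = (5)·119 + (-16)·37
5 = 1 × 3 + 2  ⟹  2 = (-9)·119 + (29)·37
3 = 1 × 2 + 1  ⟹  1 = (14)·119 + (-45)·37
So (-45)·37 ≡ 1 (mod 119), i.e. 37^(-1) ≡ -45 ≡ 74 (mod 119).
Check: 37 × 74 = 2738 ≡ 1 (mod 119)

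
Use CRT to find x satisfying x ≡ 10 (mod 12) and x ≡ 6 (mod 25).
106

Using Chinese Remainder Theorem:
M = 12 × 25 = 300
M1 = 25, M2 = 12
y1 = 25^(-1) mod 12 = 1
y2 = 12^(-1) mod 25 = 23
x = (10×25×1 + 6×12×23) mod 300 = 106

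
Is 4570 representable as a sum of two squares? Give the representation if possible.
9² + 67² (a=9, b=67)

Factorization: 4570 = 2 × 5 × 457
By Fermat: n is sum of two squares iff every prime p ≡ 3 (mod 4) appears to even power.
All primes ≡ 3 (mod 4) appear to even power.
Search a = 0, 1, 2, … for 4570 - a² a perfect square: first hit at a = 9: 4570 - 81 = 4489 = 67².
4570 = 9² + 67² = 81 + 4489 ✓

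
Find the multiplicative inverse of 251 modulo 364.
335

gcd(251, 364) = 1, so the inverse exists.
Extended Euclidean algorithm on (364, 251):
364 = 1 × 251 + 113  ⟹  113 = (1)·364 + (-1)·251
251 = 2 × 113 + 25  ⟹  25 = (-2)·364 + (3)·251
113 = 4 × 25 + 13  ⟹  13 = (9)·364 + (-13)·251
25 = 1 × 13 + 12  ⟹  12 = (-11)·364 + (16)·251
13 = 1 × 12 + 1  ⟹  1 = (20)·364 + (-29)·251
So (-29)·251 ≡ 1 (mod 364), i.e. 251^(-1) ≡ -29 ≡ 335 (mod 364).
Check: 251 × 335 = 84085 ≡ 1 (mod 364)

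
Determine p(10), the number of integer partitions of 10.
42

p(n) counts ways to write n as a sum of positive integers (order ignored).
Examples: 10; 9 + 1; 8 + 2; 8 + 1 + 1; 7 + 3; ... (42 total)
p(10) = 42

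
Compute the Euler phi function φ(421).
420

421 = 421
φ(n) = n × ∏(1 - 1/p) for each prime p dividing n
φ(421) = 421 × (1 - 1/421) = 420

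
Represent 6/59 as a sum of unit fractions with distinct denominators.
1/10 + 1/590

Greedy algorithm:
6/59: ceiling(59/6) = 10, use 1/10
1/590: ceiling(590/1) = 590, use 1/590
Result: 6/59 = 1/10 + 1/590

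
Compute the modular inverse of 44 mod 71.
21

gcd(44, 71) = 1, so the inverse exists.
Extended Euclidean algorithm on (71, 44):
71 = 1 × 44 + 27  ⟹  27 = (1)·71 + (-1)·44
44 = 1 × 27 + 17  ⟹  17 = (-1)·71 + (2)·44
27 = 1 × 17 + 10  ⟹  10 = (2)·71 + (-3)·44
17 = 1 × 10 + 7  ⟹  7 = (-3)·71 + (5)·44
10 = 1 × 7 + 3  ⟹  3 = (5)·71 + (-8)·44
7 = 2 × 3 + 1  ⟹  1 = (-13)·71 + (21)·44
So (21)·44 ≡ 1 (mod 71), i.e. 44^(-1) ≡ 21 (mod 71).
Check: 44 × 21 = 924 ≡ 1 (mod 71)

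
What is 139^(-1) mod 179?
85

gcd(139, 179) = 1, so the inverse exists.
Extended Euclidean algorithm on (179, 139):
179 = 1 × 139 + 40  ⟹  40 = (1)·179 + (-1)·139
139 = 3 × 40 + 19  ⟹  19 = (-3)·179 + (4)·139
40 = 2 × 19 + 2  ⟹  2 = (7)·179 + (-9)·139
19 = 9 × 2 + 1  ⟹  1 = (-66)·179 + (85)·139
So (85)·139 ≡ 1 (mod 179), i.e. 139^(-1) ≡ 85 (mod 179).
Check: 139 × 85 = 11815 ≡ 1 (mod 179)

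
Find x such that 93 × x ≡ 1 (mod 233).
228

gcd(93, 233) = 1, so the inverse exists.
Extended Euclidean algorithm on (233, 93):
233 = 2 × 93 + 47  ⟹  47 = (1)·233 + (-2)·93
93 = 1 × 47 + 46  ⟹  46 = (-1)·233 + (3)·93
47 = 1 × 46 + 1  ⟹  1 = (2)·233 + (-5)·93
So (-5)·93 ≡ 1 (mod 233), i.e. 93^(-1) ≡ -5 ≡ 228 (mod 233).
Check: 93 × 228 = 21204 ≡ 1 (mod 233)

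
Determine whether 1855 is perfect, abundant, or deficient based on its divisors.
deficient

Proper divisors of 1855: sum = 1 + 5 + 7 + 35 + 53 + 265 + 371 = 737
Since 737 < 1855, 1855 is deficient.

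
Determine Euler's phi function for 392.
168

392 = 2^3 × 7^2
φ(n) = n × ∏(1 - 1/p) for each prime p dividing n
φ(392) = 392 × (1 - 1/2) × (1 - 1/7) = 168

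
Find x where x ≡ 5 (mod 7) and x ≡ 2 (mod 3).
5

Using Chinese Remainder Theorem:
M = 7 × 3 = 21
M1 = 3, M2 = 7
y1 = 3^(-1) mod 7 = 5
y2 = 7^(-1) mod 3 = 1
x = (5×3×5 + 2×7×1) mod 21 = 5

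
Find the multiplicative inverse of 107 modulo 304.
179

gcd(107, 304) = 1, so the inverse exists.
Extended Euclidean algorithm on (304, 107):
304 = 2 × 107 + 90  ⟹  90 = (1)·304 + (-2)·107
107 = 1 × 90 + 17  ⟹  17 = (-1)·304 + (3)·107
90 = 5 × 17 + 5  ⟹  5 = (6)·304 + (-17)·107
17 = 3 × 5 + 2  ⟹  2 = (-19)·304 + (54)·107
5 = 2 × 2 + 1  ⟹  1 = (44)·304 + (-125)·107
So (-125)·107 ≡ 1 (mod 304), i.e. 107^(-1) ≡ -125 ≡ 179 (mod 304).
Check: 107 × 179 = 19153 ≡ 1 (mod 304)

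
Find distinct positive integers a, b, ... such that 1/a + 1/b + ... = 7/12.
1/2 + 1/12

Greedy algorithm:
7/12: ceiling(12/7) = 2, use 1/2
1/12: ceiling(12/1) = 12, use 1/12
Result: 7/12 = 1/2 + 1/12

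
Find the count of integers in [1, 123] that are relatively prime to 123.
80

123 = 3 × 41
φ(n) = n × ∏(1 - 1/p) for each prime p dividing n
φ(123) = 123 × (1 - 1/3) × (1 - 1/41) = 80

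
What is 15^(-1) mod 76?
71

gcd(15, 76) = 1, so the inverse exists.
Extended Euclidean algorithm on (76, 15):
76 = 5 × 15 + 1  ⟹  1 = (1)·76 + (-5)·15
So (-5)·15 ≡ 1 (mod 76), i.e. 15^(-1) ≡ -5 ≡ 71 (mod 76).
Check: 15 × 71 = 1065 ≡ 1 (mod 76)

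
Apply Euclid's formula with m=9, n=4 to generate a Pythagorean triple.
(65, 72, 97)

Euclid's formula: a = m² - n², b = 2mn, c = m² + n²
m = 9, n = 4
a = 9² - 4² = 81 - 16 = 65
b = 2 × 9 × 4 = 72
c = 9² + 4² = 81 + 16 = 97
Verification: 65² + 72² = 4225 + 5184 = 9409 = 97² ✓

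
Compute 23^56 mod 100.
61

Repeated squaring. Binary of 56 = 111000.
23^1 ≡ 23 (mod 100); 23^2 ≡ 29 (mod 100); 23^4 ≡ 41 (mod 100); 23^8 ≡ 81 (mod 100); 23^16 ≡ 61 (mod 100); 23^32 ≡ 21 (mod 100)
23^56 = 23^8 × 23^16 × 23^32 ≡ 61 (mod 100)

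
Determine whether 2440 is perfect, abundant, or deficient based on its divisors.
abundant

Proper divisors of 2440: sum = 1 + 2 + 4 + 5 + 8 + 10 + 20 + 40 + 61 + 122 + 244 + 305 + 488 + 610 + 1220 = 3140
Since 3140 > 2440, 2440 is abundant.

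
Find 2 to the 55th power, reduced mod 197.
89

Repeated squaring. Binary of 55 = 110111.
2^1 ≡ 2 (mod 197); 2^2 ≡ 4 (mod 197); 2^4 ≡ 16 (mod 197); 2^8 ≡ 59 (mod 197); 2^16 ≡ 132 (mod 197); 2^32 ≡ 88 (mod 197)
2^55 = 2^1 × 2^2 × 2^4 × 2^16 × 2^32 ≡ 89 (mod 197)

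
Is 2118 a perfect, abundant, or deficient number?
abundant

Proper divisors of 2118: sum = 1 + 2 + 3 + 6 + 353 + 706 + 1059 = 2130
Since 2130 > 2118, 2118 is abundant.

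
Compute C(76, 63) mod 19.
0

Using Lucas' theorem:
Write n=76 and k=63 in base 19:
n in base 19: [4, 0]
k in base 19: [3, 6]
C(76,63) mod 19 = ∏ C(n_i, k_i) mod 19
Digit binomials (mod 19): C(4,3) = 4; C(0,6) = 0 (k_i > n_i)
Product: 4 × 0 = 0 ≡ 0 (mod 19)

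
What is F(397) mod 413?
93

Matrix identity: Q^n = [[F_(n+1), F_n], [F_n, F_(n-1)]] with Q = [[1,1],[1,0]].
n = 397 = 110001101₂. Square-and-multiply, entries mod 413:
Q^1 = [[1,1],[1,0]]
Q^3 = (Q^1)²·Q = [[3,2],[2,1]]
Q^6 = (Q^3)² = [[13,8],[8,5]]
Q^12 = (Q^6)² = [[233,144],[144,89]]
Q^24 = (Q^12)² = [[272,112],[112,160]]
Q^49 = (Q^24)²·Q = [[274,211],[211,63]]
Q^99 = (Q^49)²·Q = [[311,240],[240,71]]
Q^198 = (Q^99)² = [[272,407],[407,278]]
Q^397 = (Q^198)²·Q = [[97,93],[93,4]]
F_397 mod 413 = Q^397[0][1] = 93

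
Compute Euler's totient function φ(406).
168

406 = 2 × 7 × 29
φ(n) = n × ∏(1 - 1/p) for each prime p dividing n
φ(406) = 406 × (1 - 1/2) × (1 - 1/7) × (1 - 1/29) = 168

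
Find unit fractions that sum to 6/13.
1/3 + 1/8 + 1/312

Greedy algorithm:
6/13: ceiling(13/6) = 3, use 1/3
5/39: ceiling(39/5) = 8, use 1/8
1/312: ceiling(312/1) = 312, use 1/312
Result: 6/13 = 1/3 + 1/8 + 1/312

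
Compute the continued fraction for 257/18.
[14; 3, 1, 1, 2]

Euclidean algorithm steps:
257 = 14 × 18 + 5
18 = 3 × 5 + 3
5 = 1 × 3 + 2
3 = 1 × 2 + 1
2 = 2 × 1 + 0
Continued fraction: [14; 3, 1, 1, 2]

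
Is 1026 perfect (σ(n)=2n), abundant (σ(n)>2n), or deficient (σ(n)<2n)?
abundant

Proper divisors of 1026: sum = 1 + 2 + 3 + 6 + 9 + 18 + 19 + 27 + 38 + 54 + 57 + 114 + 171 + 342 + 513 = 1374
Since 1374 > 1026, 1026 is abundant.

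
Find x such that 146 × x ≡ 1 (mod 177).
137

gcd(146, 177) = 1, so the inverse exists.
Extended Euclidean algorithm on (177, 146):
177 = 1 × 146 + 31  ⟹  31 = (1)·177 + (-1)·146
146 = 4 × 31 + 22  ⟹  22 = (-4)·177 + (5)·146
31 = 1 × 22 + 9  ⟹  9 = (5)·177 + (-6)·146
22 = 2 × 9 + 4  ⟹  4 = (-14)·177 + (17)·146
9 = 2 × 4 + 1  ⟹  1 = (33)·177 + (-40)·146
So (-40)·146 ≡ 1 (mod 177), i.e. 146^(-1) ≡ -40 ≡ 137 (mod 177).
Check: 146 × 137 = 20002 ≡ 1 (mod 177)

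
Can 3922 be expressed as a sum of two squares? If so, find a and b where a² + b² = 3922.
21² + 59² (a=21, b=59)

Factorization: 3922 = 2 × 37 × 53
By Fermat: n is sum of two squares iff every prime p ≡ 3 (mod 4) appears to even power.
All primes ≡ 3 (mod 4) appear to even power.
Search a = 0, 1, 2, … for 3922 - a² a perfect square: first hit at a = 21: 3922 - 441 = 3481 = 59².
3922 = 21² + 59² = 441 + 3481 ✓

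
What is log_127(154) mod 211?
158

Baby-step giant-step with step n = ⌈√211⌉ = 15.
Baby steps 127^j mod 211 (j:value) for j=0..14: 0:1, 1:127, 2:93, 3:206, 4:209, 5:168, 6:25, 7:10, 8:4, 9:86, 10:161, 11:191, 12:203, 13:39, 14:100.
Giant-step multiplier: 127^(-15) ≡ 127^(210-15) = 127^195 ≡ 153 (mod 211).
Giant steps γ_i = 154·153^i mod 211: γ_0=154, γ_1=141, γ_2=51, γ_3=207, γ_4=21, γ_5=48, γ_6=170, γ_7=57, γ_8=70, γ_9=160, γ_10=4 (in table at j=8).
x = i·n + j = 10·15 + 8 = 158.
Check: 127^158 ≡ 154 (mod 211).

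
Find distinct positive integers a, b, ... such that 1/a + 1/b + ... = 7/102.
1/15 + 1/510

Greedy algorithm:
7/102: ceiling(102/7) = 15, use 1/15
1/510: ceiling(510/1) = 510, use 1/510
Result: 7/102 = 1/15 + 1/510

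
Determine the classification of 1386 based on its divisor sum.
abundant

Proper divisors of 1386: sum = 1 + 2 + 3 + 6 + 7 + 9 + 11 + 14 + ... + 198 + 231 + 462 + 693 (23 divisors) = 2358
Since 2358 > 1386, 1386 is abundant.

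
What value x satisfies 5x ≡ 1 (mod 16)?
13

gcd(5, 16) = 1, so the inverse exists.
Extended Euclidean algorithm on (16, 5):
16 = 3 × 5 + 1  ⟹  1 = (1)·16 + (-3)·5
So (-3)·5 ≡ 1 (mod 16), i.e. 5^(-1) ≡ -3 ≡ 13 (mod 16).
Check: 5 × 13 = 65 ≡ 1 (mod 16)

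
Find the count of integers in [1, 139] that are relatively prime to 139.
138

139 = 139
φ(n) = n × ∏(1 - 1/p) for each prime p dividing n
φ(139) = 139 × (1 - 1/139) = 138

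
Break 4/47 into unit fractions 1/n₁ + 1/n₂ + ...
1/12 + 1/564

Greedy algorithm:
4/47: ceiling(47/4) = 12, use 1/12
1/564: ceiling(564/1) = 564, use 1/564
Result: 4/47 = 1/12 + 1/564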